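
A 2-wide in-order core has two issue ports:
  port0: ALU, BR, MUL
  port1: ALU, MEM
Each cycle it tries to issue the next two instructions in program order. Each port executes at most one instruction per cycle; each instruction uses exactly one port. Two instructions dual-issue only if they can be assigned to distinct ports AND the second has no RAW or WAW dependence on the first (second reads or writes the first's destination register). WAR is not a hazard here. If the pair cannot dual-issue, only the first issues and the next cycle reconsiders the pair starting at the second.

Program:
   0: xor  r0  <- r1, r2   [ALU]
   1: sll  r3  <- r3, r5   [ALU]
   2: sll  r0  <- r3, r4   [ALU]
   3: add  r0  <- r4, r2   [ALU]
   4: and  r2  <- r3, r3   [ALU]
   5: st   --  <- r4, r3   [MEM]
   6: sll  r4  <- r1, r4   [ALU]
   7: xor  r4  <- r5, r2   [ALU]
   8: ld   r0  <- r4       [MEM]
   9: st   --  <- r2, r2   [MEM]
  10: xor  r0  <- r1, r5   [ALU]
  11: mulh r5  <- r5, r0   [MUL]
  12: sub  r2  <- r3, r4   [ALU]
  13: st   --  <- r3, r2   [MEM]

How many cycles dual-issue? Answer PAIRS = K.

t=0 i0,i1:xor+sll ; pair
t=1 i2:sll ; WAW r0
t=2 i3,i4:add+and ; pair
t=3 i5,i6:st+sll ; pair
t=4 i7:xor ; RAW r4
t=5 i8:ld ; no-port MEM/MEM
t=6 i9,i10:st+xor ; pair
t=7 i11,i12:mulh+sub ; pair
t=8 i13:st ; tail

PAIRS = 5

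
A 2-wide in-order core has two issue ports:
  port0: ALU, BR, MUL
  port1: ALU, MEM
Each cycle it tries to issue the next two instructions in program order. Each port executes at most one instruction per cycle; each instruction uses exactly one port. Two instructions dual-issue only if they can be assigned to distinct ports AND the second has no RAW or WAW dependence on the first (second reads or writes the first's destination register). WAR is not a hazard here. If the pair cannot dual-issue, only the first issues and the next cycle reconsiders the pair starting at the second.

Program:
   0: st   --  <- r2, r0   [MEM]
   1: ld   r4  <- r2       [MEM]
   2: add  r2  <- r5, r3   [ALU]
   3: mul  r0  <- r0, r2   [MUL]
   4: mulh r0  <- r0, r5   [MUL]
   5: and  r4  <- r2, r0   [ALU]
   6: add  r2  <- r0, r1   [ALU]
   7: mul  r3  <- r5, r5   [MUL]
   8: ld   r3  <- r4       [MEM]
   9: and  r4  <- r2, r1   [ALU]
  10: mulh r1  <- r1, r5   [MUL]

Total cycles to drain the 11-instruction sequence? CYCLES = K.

  cy0 -> i0 (st) no-port MEM/MEM
  cy1 -> i1+i2 (ld+add) pair
  cy2 -> i3 (mul) no-port MUL/MUL
  cy3 -> i4 (mulh) RAW r0
  cy4 -> i5+i6 (and+add) pair
  cy5 -> i7 (mul) WAW r3
  cy6 -> i8+i9 (ld+and) pair
  cy7 -> i10 (mulh) tail

CYCLES = 8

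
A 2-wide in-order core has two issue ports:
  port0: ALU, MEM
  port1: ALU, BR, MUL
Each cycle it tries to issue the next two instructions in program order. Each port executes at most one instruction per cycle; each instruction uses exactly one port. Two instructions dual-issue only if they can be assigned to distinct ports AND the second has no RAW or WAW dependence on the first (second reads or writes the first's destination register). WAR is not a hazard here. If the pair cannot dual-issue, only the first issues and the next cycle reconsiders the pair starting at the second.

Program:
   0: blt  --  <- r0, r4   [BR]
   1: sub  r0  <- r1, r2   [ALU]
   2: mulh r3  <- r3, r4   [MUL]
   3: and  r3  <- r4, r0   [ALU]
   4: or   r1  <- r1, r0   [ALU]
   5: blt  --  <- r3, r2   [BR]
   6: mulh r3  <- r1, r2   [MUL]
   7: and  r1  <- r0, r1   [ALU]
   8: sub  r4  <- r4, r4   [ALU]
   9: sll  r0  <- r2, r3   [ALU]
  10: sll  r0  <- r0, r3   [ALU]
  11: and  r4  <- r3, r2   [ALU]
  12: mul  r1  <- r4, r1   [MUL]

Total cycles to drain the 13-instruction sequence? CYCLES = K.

CYCLES = 8

0. blt;sub @i0/i1  | pair
1. mulh @i2  | WAW r3
2. and;or @i3/i4  | pair
3. blt @i5  | no-port BR/MUL
4. mulh;and @i6/i7  | pair
5. sub;sll @i8/i9  | pair
6. sll;and @i10/i11  | pair
7. mul @i12  | tail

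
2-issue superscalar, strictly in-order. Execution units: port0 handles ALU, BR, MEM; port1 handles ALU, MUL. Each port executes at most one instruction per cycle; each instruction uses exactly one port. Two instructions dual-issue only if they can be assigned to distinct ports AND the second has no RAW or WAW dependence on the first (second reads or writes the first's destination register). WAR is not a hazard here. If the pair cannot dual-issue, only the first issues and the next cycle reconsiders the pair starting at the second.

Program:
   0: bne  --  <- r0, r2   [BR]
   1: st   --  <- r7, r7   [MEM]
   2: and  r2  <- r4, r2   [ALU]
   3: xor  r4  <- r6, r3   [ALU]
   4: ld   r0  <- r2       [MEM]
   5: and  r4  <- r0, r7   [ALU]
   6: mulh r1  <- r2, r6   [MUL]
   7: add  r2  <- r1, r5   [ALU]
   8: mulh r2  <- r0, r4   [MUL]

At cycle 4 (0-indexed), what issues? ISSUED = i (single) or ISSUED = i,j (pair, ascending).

0. bne @i0  | no-port BR/MEM
1. st/and @i1&i2  | dual
2. xor/ld @i3&i4  | dual
3. and/mulh @i5&i6  | dual
4. add @i7  | WAW r2
5. mulh @i8  | tail

ISSUED = 7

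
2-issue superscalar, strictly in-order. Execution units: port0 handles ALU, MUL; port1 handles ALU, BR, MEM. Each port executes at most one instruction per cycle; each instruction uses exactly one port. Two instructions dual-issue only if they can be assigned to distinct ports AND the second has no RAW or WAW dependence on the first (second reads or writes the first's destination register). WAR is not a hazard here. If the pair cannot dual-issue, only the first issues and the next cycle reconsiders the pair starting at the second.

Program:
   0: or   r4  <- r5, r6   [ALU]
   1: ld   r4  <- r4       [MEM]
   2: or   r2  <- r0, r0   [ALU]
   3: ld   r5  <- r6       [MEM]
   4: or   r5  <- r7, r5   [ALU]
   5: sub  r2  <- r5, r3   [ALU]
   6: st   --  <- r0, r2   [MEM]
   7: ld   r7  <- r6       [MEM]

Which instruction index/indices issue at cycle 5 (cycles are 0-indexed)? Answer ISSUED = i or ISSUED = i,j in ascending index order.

[0] i0  or.ALU  -- RAW+WAW r4
[1] i1/i2  ld.MEM/or.ALU  -- 2-wide
[2] i3  ld.MEM  -- RAW+WAW r5
[3] i4  or.ALU  -- RAW r5
[4] i5  sub.ALU  -- RAW r2
[5] i6  st.MEM  -- no-port MEM/MEM
[6] i7  ld.MEM  -- tail

ISSUED = 6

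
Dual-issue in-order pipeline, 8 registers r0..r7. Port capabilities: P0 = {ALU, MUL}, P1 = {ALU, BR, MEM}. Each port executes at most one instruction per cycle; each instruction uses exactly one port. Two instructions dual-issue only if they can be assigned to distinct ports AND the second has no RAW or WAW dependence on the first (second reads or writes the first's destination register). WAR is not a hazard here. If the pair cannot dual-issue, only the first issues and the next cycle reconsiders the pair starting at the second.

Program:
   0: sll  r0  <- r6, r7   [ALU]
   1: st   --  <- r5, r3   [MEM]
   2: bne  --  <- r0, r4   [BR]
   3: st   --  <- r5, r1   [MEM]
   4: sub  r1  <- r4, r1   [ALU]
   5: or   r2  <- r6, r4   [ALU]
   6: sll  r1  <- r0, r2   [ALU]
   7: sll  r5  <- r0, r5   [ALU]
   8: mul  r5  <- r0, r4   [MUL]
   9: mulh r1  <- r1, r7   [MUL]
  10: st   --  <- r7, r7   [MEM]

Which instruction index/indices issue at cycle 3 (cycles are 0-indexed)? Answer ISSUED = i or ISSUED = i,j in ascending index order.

t=0 i0/i1:sll.ALU st.MEM ; pair
t=1 i2:bne.BR ; no-port BR/MEM
t=2 i3/i4:st.MEM sub.ALU ; pair
t=3 i5:or.ALU ; RAW r2
t=4 i6/i7:sll.ALU sll.ALU ; pair
t=5 i8:mul.MUL ; no-port MUL/MUL
t=6 i9/i10:mulh.MUL st.MEM ; pair

ISSUED = 5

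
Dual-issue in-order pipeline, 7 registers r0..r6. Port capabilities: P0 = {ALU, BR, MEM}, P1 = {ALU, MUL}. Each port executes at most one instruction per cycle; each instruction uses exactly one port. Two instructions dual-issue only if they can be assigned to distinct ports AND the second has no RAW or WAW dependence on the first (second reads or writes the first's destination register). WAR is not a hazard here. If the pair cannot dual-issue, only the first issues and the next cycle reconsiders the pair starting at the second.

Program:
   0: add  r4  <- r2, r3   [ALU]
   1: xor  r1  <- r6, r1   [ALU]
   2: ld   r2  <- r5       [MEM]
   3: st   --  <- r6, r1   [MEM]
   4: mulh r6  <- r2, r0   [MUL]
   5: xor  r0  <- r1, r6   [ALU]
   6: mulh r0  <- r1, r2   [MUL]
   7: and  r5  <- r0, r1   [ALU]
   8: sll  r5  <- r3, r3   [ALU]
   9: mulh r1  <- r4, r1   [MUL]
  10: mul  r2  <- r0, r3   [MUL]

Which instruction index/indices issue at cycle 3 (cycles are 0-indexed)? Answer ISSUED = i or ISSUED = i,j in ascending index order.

#0 head=0: add+xor i0,i1 2-wide
#1 head=2: ld i2 no-port MEM/MEM
#2 head=3: st+mulh i3,i4 2-wide
#3 head=5: xor i5 WAW r0
#4 head=6: mulh i6 RAW r0
#5 head=7: and i7 WAW r5
#6 head=8: sll+mulh i8,i9 2-wide
#7 head=10: mul i10 tail

ISSUED = 5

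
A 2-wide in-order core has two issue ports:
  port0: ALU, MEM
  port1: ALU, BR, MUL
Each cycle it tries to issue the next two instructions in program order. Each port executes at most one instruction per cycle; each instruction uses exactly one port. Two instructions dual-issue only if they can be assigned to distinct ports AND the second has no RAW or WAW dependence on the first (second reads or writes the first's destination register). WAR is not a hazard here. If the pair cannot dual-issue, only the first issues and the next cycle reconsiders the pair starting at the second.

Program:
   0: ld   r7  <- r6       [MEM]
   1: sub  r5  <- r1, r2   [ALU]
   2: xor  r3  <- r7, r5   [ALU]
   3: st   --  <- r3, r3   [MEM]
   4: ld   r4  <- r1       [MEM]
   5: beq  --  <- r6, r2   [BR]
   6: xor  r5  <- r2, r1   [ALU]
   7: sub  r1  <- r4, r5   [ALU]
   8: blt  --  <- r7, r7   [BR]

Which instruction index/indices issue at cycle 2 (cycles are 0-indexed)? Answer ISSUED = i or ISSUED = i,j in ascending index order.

#0 head=0: ld.MEM/sub.ALU i0+i1 dual
#1 head=2: xor.ALU i2 RAW r3
#2 head=3: st.MEM i3 no-port MEM/MEM
#3 head=4: ld.MEM/beq.BR i4+i5 dual
#4 head=6: xor.ALU i6 RAW r5
#5 head=7: sub.ALU/blt.BR i7+i8 dual

ISSUED = 3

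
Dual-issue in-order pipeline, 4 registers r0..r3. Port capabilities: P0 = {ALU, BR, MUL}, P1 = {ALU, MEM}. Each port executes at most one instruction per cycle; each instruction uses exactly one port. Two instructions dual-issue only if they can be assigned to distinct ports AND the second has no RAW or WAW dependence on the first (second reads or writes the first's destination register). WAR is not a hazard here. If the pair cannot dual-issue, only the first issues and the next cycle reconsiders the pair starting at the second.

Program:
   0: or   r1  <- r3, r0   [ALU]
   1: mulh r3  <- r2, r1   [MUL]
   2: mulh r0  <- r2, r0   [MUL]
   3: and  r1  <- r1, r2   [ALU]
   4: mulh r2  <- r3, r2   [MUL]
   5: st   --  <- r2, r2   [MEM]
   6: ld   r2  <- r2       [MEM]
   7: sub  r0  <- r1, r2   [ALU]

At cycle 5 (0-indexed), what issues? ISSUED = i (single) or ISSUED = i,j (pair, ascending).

c0: i0 or  RAW r1
c1: i1 mulh  no-port MUL/MUL
c2: i2&i3 mulh/and  2-wide
c3: i4 mulh  RAW r2
c4: i5 st  no-port MEM/MEM
c5: i6 ld  RAW r2
c6: i7 sub  tail

ISSUED = 6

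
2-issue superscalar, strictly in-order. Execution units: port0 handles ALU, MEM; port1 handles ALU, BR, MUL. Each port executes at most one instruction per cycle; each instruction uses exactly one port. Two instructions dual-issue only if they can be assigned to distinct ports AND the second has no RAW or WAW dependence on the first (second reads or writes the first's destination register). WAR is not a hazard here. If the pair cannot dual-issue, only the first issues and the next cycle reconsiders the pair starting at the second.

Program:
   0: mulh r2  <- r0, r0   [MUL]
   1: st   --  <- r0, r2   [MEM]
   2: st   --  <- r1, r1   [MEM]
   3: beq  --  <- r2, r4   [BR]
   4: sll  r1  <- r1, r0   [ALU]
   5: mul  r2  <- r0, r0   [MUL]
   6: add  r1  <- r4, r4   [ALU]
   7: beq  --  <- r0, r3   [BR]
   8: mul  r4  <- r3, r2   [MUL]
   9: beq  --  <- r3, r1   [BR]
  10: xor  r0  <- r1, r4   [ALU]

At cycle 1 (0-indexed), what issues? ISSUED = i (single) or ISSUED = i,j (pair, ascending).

ISSUED = 1

  cy0 -> i0 (mulh) RAW r2
  cy1 -> i1 (st) no-port MEM/MEM
  cy2 -> i2,i3 (st;beq) pair
  cy3 -> i4,i5 (sll;mul) pair
  cy4 -> i6,i7 (add;beq) pair
  cy5 -> i8 (mul) no-port MUL/BR
  cy6 -> i9,i10 (beq;xor) pair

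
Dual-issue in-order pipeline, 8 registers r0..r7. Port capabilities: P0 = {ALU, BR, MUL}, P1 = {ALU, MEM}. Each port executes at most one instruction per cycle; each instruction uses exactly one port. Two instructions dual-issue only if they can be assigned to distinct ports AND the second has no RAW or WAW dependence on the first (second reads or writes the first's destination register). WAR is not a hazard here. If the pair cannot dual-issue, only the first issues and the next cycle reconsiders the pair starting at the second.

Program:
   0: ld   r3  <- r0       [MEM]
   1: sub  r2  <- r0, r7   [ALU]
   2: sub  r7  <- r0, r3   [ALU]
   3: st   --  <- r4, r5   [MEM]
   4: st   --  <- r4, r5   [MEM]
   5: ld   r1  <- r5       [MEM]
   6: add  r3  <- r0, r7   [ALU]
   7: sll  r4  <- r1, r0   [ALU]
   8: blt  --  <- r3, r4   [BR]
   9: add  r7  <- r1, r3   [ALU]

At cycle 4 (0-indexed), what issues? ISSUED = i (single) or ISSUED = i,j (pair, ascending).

ISSUED = 7

0. ld.MEM+sub.ALU @i0,i1  | 2-wide
1. sub.ALU+st.MEM @i2,i3  | 2-wide
2. st.MEM @i4  | no-port MEM/MEM
3. ld.MEM+add.ALU @i5,i6  | 2-wide
4. sll.ALU @i7  | RAW r4
5. blt.BR+add.ALU @i8,i9  | 2-wide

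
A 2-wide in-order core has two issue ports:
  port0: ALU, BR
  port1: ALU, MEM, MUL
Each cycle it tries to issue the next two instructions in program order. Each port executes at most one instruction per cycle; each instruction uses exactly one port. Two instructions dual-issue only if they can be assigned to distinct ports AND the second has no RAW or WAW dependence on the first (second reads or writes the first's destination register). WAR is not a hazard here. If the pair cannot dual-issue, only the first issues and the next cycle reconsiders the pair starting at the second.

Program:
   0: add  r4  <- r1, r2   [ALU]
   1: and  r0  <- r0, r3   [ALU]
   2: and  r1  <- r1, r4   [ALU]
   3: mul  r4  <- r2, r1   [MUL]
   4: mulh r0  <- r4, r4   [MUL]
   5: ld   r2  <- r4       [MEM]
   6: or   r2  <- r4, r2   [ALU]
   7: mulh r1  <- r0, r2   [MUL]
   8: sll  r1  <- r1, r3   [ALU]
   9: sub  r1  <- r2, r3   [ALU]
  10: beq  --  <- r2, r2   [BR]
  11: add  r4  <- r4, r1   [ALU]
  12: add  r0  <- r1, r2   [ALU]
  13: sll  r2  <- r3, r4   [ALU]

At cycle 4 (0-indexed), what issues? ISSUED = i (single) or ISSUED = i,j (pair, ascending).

ISSUED = 5

c0: i0&i1 add.ALU;and.ALU  pair
c1: i2 and.ALU  RAW r1
c2: i3 mul.MUL  no-port MUL/MUL
c3: i4 mulh.MUL  no-port MUL/MEM
c4: i5 ld.MEM  RAW+WAW r2
c5: i6 or.ALU  RAW r2
c6: i7 mulh.MUL  RAW+WAW r1
c7: i8 sll.ALU  WAW r1
c8: i9&i10 sub.ALU;beq.BR  pair
c9: i11&i12 add.ALU;add.ALU  pair
c10: i13 sll.ALU  tail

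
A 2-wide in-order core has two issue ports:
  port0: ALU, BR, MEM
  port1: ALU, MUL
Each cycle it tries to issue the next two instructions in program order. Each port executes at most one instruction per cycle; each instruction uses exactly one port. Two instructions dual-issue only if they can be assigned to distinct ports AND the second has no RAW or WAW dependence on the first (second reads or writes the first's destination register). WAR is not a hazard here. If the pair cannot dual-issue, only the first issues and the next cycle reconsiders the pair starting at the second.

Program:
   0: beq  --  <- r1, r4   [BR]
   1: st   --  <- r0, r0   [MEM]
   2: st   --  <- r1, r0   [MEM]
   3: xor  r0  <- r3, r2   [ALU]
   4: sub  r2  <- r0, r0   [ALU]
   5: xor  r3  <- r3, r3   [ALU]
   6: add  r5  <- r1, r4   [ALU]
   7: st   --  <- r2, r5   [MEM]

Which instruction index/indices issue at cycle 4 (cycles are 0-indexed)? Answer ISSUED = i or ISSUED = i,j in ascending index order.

ISSUED = 6

[0] i0  beq.BR  -- no-port BR/MEM
[1] i1  st.MEM  -- no-port MEM/MEM
[2] i2/i3  st.MEM+xor.ALU  -- pair
[3] i4/i5  sub.ALU+xor.ALU  -- pair
[4] i6  add.ALU  -- RAW r5
[5] i7  st.MEM  -- tail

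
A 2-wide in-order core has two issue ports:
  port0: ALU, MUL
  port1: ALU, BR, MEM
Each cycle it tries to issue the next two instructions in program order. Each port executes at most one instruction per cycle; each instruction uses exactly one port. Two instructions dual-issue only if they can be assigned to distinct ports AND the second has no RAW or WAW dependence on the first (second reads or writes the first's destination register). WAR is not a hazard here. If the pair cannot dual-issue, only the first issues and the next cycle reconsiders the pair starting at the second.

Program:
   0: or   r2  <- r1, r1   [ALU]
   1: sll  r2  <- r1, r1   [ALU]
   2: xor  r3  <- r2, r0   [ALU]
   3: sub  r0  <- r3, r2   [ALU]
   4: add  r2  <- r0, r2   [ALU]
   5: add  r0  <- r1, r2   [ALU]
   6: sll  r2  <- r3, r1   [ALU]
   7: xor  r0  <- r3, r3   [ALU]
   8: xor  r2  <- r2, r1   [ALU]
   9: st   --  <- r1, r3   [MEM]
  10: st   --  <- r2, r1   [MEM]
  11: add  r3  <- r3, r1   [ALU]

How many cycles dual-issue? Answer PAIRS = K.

#0 head=0: or i0 WAW r2
#1 head=1: sll i1 RAW r2
#2 head=2: xor i2 RAW r3
#3 head=3: sub i3 RAW r0
#4 head=4: add i4 RAW r2
#5 head=5: add;sll i5+i6 dual
#6 head=7: xor;xor i7+i8 dual
#7 head=9: st i9 no-port MEM/MEM
#8 head=10: st;add i10+i11 dual

PAIRS = 3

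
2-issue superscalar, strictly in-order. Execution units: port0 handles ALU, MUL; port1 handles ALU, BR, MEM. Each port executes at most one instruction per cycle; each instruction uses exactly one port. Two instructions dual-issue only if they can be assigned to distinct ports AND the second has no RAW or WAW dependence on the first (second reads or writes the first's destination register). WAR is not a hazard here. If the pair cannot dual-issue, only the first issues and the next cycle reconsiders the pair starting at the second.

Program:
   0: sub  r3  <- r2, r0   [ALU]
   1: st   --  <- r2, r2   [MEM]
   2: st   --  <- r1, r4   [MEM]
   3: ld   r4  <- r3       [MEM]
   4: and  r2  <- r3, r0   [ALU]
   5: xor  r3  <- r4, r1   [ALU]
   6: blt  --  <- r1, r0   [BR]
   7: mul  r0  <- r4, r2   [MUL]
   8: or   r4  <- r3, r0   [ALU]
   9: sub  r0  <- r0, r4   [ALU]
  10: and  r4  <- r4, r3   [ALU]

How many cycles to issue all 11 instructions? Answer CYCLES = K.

t=0 i0&i1:sub.ALU;st.MEM ; dual
t=1 i2:st.MEM ; no-port MEM/MEM
t=2 i3&i4:ld.MEM;and.ALU ; dual
t=3 i5&i6:xor.ALU;blt.BR ; dual
t=4 i7:mul.MUL ; RAW r0
t=5 i8:or.ALU ; RAW r4
t=6 i9&i10:sub.ALU;and.ALU ; dual

CYCLES = 7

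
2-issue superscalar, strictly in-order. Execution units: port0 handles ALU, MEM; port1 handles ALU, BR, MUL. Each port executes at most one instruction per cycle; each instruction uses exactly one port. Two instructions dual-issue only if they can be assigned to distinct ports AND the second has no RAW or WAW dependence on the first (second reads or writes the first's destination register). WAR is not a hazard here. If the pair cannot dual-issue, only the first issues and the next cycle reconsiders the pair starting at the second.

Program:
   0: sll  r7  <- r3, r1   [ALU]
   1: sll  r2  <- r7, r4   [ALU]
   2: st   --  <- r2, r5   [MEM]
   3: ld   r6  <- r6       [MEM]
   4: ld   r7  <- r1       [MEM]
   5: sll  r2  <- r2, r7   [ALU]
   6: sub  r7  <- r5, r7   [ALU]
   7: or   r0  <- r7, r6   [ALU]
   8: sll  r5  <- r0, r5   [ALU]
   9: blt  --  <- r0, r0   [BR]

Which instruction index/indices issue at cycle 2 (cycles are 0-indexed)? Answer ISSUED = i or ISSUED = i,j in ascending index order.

t=0 i0:sll.ALU ; RAW r7
t=1 i1:sll.ALU ; RAW r2
t=2 i2:st.MEM ; no-port MEM/MEM
t=3 i3:ld.MEM ; no-port MEM/MEM
t=4 i4:ld.MEM ; RAW r7
t=5 i5,i6:sll.ALU/sub.ALU ; pair
t=6 i7:or.ALU ; RAW r0
t=7 i8,i9:sll.ALU/blt.BR ; pair

ISSUED = 2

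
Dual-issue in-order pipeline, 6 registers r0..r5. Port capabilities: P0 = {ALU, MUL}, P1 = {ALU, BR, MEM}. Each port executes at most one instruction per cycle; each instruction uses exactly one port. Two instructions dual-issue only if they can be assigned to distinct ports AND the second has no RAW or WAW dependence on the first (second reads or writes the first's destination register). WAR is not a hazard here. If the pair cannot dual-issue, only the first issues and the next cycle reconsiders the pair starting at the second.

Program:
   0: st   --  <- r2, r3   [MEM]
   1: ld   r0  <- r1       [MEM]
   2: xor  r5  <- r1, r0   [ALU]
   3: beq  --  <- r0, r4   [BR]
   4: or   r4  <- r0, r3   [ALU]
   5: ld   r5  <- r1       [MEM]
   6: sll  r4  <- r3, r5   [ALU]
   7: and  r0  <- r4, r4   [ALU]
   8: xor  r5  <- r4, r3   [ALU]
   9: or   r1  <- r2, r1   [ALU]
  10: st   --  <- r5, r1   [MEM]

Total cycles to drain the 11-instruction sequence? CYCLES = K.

t=0 i0:st.MEM ; no-port MEM/MEM
t=1 i1:ld.MEM ; RAW r0
t=2 i2/i3:xor.ALU/beq.BR ; dual
t=3 i4/i5:or.ALU/ld.MEM ; dual
t=4 i6:sll.ALU ; RAW r4
t=5 i7/i8:and.ALU/xor.ALU ; dual
t=6 i9:or.ALU ; RAW r1
t=7 i10:st.MEM ; tail

CYCLES = 8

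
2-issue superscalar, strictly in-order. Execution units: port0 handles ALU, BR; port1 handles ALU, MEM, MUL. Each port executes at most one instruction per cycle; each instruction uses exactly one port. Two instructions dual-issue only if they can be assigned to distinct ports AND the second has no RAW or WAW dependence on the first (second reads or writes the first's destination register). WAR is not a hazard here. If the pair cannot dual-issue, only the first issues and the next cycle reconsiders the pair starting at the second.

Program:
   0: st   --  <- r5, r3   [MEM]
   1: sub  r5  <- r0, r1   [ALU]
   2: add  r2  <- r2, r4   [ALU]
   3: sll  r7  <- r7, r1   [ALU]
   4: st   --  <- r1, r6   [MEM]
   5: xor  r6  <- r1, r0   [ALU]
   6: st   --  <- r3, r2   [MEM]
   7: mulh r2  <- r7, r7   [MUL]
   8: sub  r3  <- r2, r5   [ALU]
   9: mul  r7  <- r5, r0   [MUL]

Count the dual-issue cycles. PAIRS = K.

0. st;sub @i0/i1  | 2-wide
1. add;sll @i2/i3  | 2-wide
2. st;xor @i4/i5  | 2-wide
3. st @i6  | no-port MEM/MUL
4. mulh @i7  | RAW r2
5. sub;mul @i8/i9  | 2-wide

PAIRS = 4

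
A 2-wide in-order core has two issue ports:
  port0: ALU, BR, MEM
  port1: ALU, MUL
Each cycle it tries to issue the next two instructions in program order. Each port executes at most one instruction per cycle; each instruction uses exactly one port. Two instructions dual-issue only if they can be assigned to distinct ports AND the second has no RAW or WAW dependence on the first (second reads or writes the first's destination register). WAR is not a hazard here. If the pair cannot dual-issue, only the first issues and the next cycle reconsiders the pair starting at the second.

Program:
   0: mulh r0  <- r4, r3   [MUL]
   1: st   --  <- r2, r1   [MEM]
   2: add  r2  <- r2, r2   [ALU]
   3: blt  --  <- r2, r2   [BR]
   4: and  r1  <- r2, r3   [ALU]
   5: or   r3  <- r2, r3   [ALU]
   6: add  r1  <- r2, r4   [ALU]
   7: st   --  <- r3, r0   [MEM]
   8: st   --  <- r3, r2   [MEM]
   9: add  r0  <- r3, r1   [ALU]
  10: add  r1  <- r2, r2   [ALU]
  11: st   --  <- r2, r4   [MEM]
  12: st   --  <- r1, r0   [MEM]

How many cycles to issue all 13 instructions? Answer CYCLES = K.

[0] i0/i1  mulh.MUL+st.MEM  -- pair
[1] i2  add.ALU  -- RAW r2
[2] i3/i4  blt.BR+and.ALU  -- pair
[3] i5/i6  or.ALU+add.ALU  -- pair
[4] i7  st.MEM  -- no-port MEM/MEM
[5] i8/i9  st.MEM+add.ALU  -- pair
[6] i10/i11  add.ALU+st.MEM  -- pair
[7] i12  st.MEM  -- tail

CYCLES = 8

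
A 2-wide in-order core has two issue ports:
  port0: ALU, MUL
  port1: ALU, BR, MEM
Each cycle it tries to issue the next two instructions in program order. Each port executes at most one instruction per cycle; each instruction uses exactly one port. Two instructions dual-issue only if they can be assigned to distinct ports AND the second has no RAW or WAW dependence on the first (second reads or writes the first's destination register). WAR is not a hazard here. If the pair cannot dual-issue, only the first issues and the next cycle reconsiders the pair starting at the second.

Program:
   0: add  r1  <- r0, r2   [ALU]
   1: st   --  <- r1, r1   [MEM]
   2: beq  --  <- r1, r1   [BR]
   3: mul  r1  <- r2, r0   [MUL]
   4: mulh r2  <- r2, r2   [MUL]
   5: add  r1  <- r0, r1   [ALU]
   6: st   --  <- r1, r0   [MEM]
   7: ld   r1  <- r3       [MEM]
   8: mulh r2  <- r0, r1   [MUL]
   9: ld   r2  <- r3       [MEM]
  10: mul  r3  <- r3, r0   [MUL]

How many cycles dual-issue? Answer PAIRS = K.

PAIRS = 3

t=0 i0:add.ALU ; RAW r1
t=1 i1:st.MEM ; no-port MEM/BR
t=2 i2,i3:beq.BR+mul.MUL ; 2-wide
t=3 i4,i5:mulh.MUL+add.ALU ; 2-wide
t=4 i6:st.MEM ; no-port MEM/MEM
t=5 i7:ld.MEM ; RAW r1
t=6 i8:mulh.MUL ; WAW r2
t=7 i9,i10:ld.MEM+mul.MUL ; 2-wide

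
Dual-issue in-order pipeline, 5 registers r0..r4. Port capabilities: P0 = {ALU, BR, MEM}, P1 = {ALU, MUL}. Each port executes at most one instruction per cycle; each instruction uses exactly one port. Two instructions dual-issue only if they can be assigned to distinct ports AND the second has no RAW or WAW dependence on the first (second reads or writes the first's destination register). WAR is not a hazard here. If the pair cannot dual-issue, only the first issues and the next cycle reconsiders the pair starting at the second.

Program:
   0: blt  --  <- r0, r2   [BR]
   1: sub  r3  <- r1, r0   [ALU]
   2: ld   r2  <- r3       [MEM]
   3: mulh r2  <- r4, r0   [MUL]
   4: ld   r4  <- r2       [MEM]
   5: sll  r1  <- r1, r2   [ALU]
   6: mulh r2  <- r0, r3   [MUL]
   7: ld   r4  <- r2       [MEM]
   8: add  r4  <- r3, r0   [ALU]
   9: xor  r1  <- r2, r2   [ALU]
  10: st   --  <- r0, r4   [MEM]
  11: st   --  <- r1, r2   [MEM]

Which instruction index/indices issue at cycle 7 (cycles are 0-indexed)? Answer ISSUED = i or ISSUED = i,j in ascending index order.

ISSUED = 10

t=0 i0&i1:blt/sub ; dual
t=1 i2:ld ; WAW r2
t=2 i3:mulh ; RAW r2
t=3 i4&i5:ld/sll ; dual
t=4 i6:mulh ; RAW r2
t=5 i7:ld ; WAW r4
t=6 i8&i9:add/xor ; dual
t=7 i10:st ; no-port MEM/MEM
t=8 i11:st ; tail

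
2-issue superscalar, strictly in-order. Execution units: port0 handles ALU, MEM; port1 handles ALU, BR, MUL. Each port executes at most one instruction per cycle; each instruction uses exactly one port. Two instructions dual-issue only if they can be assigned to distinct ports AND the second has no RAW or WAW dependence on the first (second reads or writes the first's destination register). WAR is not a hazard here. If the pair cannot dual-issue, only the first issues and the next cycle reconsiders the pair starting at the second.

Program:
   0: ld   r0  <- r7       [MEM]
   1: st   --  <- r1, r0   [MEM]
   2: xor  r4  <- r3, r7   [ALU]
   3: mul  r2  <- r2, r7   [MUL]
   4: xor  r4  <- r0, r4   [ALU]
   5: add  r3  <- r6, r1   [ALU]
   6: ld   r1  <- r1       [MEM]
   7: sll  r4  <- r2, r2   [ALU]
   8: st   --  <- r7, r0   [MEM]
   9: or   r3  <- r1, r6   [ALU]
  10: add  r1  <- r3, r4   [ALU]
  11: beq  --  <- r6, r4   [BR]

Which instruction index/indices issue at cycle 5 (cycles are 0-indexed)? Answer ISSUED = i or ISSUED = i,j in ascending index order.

[0] i0  ld  -- no-port MEM/MEM
[1] i1&i2  st/xor  -- dual
[2] i3&i4  mul/xor  -- dual
[3] i5&i6  add/ld  -- dual
[4] i7&i8  sll/st  -- dual
[5] i9  or  -- RAW r3
[6] i10&i11  add/beq  -- dual

ISSUED = 9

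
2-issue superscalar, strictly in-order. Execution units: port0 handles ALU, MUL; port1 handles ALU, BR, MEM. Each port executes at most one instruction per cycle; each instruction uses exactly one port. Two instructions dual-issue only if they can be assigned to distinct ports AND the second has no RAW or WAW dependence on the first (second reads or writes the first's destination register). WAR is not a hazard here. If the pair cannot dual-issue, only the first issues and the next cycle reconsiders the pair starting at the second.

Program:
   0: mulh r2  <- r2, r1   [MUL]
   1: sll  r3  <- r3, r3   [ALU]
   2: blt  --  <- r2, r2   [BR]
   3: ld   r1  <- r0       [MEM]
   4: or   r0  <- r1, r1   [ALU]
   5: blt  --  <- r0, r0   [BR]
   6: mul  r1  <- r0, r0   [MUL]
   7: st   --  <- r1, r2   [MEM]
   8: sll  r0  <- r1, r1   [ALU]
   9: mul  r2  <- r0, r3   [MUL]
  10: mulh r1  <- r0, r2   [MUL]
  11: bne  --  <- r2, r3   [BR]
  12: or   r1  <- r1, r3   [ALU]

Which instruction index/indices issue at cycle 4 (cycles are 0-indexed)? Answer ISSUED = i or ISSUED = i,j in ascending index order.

c0: i0/i1 mulh.MUL+sll.ALU  dual
c1: i2 blt.BR  no-port BR/MEM
c2: i3 ld.MEM  RAW r1
c3: i4 or.ALU  RAW r0
c4: i5/i6 blt.BR+mul.MUL  dual
c5: i7/i8 st.MEM+sll.ALU  dual
c6: i9 mul.MUL  no-port MUL/MUL
c7: i10/i11 mulh.MUL+bne.BR  dual
c8: i12 or.ALU  tail

ISSUED = 5,6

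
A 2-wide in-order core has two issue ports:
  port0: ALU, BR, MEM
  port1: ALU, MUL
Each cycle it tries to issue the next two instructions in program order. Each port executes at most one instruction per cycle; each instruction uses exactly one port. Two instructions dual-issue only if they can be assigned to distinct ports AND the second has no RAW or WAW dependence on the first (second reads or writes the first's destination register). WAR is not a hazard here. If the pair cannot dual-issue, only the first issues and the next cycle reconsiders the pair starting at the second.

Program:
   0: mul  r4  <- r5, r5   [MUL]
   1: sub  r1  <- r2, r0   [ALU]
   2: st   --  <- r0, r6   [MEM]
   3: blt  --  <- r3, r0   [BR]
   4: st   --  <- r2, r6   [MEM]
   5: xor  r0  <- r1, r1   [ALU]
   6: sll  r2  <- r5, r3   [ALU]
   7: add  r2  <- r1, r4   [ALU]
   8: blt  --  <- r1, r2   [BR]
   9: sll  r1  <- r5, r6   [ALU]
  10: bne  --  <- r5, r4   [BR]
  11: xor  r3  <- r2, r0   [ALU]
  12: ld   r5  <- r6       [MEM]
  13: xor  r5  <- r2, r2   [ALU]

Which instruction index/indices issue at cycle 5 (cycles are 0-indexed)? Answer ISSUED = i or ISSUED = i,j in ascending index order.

c0: i0/i1 mul.MUL+sub.ALU  dual
c1: i2 st.MEM  no-port MEM/BR
c2: i3 blt.BR  no-port BR/MEM
c3: i4/i5 st.MEM+xor.ALU  dual
c4: i6 sll.ALU  WAW r2
c5: i7 add.ALU  RAW r2
c6: i8/i9 blt.BR+sll.ALU  dual
c7: i10/i11 bne.BR+xor.ALU  dual
c8: i12 ld.MEM  WAW r5
c9: i13 xor.ALU  tail

ISSUED = 7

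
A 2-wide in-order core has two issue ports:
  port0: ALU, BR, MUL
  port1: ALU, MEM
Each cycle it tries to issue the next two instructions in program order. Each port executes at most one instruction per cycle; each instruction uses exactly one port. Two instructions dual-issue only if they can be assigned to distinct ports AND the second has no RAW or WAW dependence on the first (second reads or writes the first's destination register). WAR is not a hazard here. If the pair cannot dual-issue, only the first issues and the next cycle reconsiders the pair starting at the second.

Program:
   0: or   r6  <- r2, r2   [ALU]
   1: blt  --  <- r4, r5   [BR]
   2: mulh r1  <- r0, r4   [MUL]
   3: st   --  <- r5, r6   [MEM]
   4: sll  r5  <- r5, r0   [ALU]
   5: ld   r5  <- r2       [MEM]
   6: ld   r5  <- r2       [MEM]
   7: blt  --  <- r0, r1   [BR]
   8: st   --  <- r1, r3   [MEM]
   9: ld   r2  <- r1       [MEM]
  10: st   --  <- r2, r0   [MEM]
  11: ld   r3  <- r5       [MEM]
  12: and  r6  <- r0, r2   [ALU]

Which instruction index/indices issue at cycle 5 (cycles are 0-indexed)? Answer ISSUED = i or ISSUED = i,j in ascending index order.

#0 head=0: or+blt i0&i1 2-wide
#1 head=2: mulh+st i2&i3 2-wide
#2 head=4: sll i4 WAW r5
#3 head=5: ld i5 no-port MEM/MEM
#4 head=6: ld+blt i6&i7 2-wide
#5 head=8: st i8 no-port MEM/MEM
#6 head=9: ld i9 no-port MEM/MEM
#7 head=10: st i10 no-port MEM/MEM
#8 head=11: ld+and i11&i12 2-wide

ISSUED = 8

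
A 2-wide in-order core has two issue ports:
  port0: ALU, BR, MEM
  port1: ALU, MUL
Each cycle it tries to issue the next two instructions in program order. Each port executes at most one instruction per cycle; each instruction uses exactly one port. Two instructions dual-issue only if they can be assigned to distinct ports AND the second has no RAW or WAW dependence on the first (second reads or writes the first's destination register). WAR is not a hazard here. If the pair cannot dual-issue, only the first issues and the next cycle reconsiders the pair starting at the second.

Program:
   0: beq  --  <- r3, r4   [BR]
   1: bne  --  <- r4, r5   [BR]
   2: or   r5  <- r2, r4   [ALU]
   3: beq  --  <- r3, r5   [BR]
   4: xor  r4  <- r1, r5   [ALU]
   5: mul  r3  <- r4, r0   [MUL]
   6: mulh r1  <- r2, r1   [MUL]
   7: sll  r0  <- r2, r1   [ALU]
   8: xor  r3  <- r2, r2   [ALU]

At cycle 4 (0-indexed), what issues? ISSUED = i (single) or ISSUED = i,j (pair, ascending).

ISSUED = 6

c0: i0 beq  no-port BR/BR
c1: i1+i2 bne;or  pair
c2: i3+i4 beq;xor  pair
c3: i5 mul  no-port MUL/MUL
c4: i6 mulh  RAW r1
c5: i7+i8 sll;xor  pair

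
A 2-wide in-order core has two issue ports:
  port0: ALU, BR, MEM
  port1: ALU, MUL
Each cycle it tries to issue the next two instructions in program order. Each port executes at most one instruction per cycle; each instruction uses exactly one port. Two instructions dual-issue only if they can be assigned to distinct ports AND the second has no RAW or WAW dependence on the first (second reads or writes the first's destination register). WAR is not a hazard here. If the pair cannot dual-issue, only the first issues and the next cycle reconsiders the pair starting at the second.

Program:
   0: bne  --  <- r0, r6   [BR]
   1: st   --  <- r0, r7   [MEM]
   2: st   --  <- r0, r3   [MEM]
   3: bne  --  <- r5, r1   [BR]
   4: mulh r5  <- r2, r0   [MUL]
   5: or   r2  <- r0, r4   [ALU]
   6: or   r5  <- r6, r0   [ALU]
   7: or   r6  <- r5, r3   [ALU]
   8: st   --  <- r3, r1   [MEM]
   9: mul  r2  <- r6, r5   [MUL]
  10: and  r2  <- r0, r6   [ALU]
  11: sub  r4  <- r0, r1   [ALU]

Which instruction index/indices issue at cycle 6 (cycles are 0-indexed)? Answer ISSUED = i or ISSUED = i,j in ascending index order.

[0] i0  bne.BR  -- no-port BR/MEM
[1] i1  st.MEM  -- no-port MEM/MEM
[2] i2  st.MEM  -- no-port MEM/BR
[3] i3&i4  bne.BR/mulh.MUL  -- dual
[4] i5&i6  or.ALU/or.ALU  -- dual
[5] i7&i8  or.ALU/st.MEM  -- dual
[6] i9  mul.MUL  -- WAW r2
[7] i10&i11  and.ALU/sub.ALU  -- dual

ISSUED = 9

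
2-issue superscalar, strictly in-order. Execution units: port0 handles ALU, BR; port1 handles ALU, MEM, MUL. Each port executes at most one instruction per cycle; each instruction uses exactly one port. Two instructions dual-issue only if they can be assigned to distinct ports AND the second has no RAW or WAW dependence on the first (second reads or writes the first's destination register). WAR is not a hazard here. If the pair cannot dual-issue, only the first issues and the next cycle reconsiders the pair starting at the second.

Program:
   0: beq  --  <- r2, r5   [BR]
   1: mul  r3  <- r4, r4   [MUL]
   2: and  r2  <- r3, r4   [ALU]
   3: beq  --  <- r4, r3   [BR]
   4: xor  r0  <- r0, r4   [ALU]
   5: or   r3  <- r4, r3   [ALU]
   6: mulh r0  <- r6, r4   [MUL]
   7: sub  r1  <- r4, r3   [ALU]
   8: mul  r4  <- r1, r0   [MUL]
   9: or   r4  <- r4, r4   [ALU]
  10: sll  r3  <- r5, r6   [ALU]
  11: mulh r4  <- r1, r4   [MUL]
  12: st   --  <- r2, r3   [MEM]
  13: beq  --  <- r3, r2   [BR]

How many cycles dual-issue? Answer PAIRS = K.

PAIRS = 6

t=0 i0,i1:beq.BR mul.MUL ; pair
t=1 i2,i3:and.ALU beq.BR ; pair
t=2 i4,i5:xor.ALU or.ALU ; pair
t=3 i6,i7:mulh.MUL sub.ALU ; pair
t=4 i8:mul.MUL ; RAW+WAW r4
t=5 i9,i10:or.ALU sll.ALU ; pair
t=6 i11:mulh.MUL ; no-port MUL/MEM
t=7 i12,i13:st.MEM beq.BR ; pair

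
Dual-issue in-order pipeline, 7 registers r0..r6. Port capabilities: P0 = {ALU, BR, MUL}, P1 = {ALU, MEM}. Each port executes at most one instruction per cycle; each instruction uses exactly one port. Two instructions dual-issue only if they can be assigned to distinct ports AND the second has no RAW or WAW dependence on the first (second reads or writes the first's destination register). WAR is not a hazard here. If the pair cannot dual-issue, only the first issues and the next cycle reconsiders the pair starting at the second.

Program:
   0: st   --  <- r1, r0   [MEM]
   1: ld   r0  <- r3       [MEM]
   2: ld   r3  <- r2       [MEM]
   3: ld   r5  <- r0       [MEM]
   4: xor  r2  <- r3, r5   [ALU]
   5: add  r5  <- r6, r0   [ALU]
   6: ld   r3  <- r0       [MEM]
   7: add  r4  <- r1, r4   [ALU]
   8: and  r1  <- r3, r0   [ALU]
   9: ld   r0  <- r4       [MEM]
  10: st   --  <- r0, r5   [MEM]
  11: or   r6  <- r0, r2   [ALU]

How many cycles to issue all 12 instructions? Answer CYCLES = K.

0. st @i0  | no-port MEM/MEM
1. ld @i1  | no-port MEM/MEM
2. ld @i2  | no-port MEM/MEM
3. ld @i3  | RAW r5
4. xor;add @i4,i5  | 2-wide
5. ld;add @i6,i7  | 2-wide
6. and;ld @i8,i9  | 2-wide
7. st;or @i10,i11  | 2-wide

CYCLES = 8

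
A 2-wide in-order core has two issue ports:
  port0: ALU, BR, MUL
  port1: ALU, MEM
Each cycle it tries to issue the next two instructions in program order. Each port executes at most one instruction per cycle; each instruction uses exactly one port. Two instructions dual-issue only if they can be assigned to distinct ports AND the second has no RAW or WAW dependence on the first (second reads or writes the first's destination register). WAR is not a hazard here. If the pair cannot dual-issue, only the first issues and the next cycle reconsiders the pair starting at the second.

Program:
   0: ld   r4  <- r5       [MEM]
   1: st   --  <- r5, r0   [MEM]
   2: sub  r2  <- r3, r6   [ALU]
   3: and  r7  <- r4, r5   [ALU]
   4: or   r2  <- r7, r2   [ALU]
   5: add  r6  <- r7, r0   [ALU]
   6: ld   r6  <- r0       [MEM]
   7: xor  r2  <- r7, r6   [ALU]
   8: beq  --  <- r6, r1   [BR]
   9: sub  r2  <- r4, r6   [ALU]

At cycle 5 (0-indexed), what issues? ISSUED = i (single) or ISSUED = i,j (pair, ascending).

ISSUED = 7,8

t=0 i0:ld ; no-port MEM/MEM
t=1 i1&i2:st sub ; dual
t=2 i3:and ; RAW r7
t=3 i4&i5:or add ; dual
t=4 i6:ld ; RAW r6
t=5 i7&i8:xor beq ; dual
t=6 i9:sub ; tail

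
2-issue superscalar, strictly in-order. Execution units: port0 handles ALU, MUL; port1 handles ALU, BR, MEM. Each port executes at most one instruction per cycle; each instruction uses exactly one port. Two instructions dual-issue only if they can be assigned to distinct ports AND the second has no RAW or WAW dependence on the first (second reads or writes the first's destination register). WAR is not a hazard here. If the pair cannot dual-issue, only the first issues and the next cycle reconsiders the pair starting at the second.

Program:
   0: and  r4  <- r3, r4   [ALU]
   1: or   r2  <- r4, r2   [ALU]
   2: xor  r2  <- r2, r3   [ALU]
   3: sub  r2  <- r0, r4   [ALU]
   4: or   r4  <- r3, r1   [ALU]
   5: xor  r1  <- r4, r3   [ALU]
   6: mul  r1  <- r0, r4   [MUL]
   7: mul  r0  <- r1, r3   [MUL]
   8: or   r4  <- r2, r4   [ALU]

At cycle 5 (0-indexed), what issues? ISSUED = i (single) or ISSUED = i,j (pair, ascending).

0. and.ALU @i0  | RAW r4
1. or.ALU @i1  | RAW+WAW r2
2. xor.ALU @i2  | WAW r2
3. sub.ALU+or.ALU @i3,i4  | 2-wide
4. xor.ALU @i5  | WAW r1
5. mul.MUL @i6  | no-port MUL/MUL
6. mul.MUL+or.ALU @i7,i8  | 2-wide

ISSUED = 6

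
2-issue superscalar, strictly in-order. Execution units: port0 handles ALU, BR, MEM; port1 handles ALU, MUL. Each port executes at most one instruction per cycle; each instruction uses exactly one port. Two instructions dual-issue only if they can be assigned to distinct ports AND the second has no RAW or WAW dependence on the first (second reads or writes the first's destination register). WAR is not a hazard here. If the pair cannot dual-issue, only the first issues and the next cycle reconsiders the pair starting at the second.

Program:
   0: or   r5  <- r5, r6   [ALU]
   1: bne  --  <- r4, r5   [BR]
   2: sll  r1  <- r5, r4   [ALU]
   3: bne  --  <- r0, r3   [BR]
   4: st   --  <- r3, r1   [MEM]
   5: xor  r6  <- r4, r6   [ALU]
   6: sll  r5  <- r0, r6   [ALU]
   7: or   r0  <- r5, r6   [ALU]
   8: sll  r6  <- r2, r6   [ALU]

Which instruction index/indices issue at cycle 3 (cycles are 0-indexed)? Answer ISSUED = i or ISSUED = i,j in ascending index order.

t=0 i0:or ; RAW r5
t=1 i1&i2:bne/sll ; pair
t=2 i3:bne ; no-port BR/MEM
t=3 i4&i5:st/xor ; pair
t=4 i6:sll ; RAW r5
t=5 i7&i8:or/sll ; pair

ISSUED = 4,5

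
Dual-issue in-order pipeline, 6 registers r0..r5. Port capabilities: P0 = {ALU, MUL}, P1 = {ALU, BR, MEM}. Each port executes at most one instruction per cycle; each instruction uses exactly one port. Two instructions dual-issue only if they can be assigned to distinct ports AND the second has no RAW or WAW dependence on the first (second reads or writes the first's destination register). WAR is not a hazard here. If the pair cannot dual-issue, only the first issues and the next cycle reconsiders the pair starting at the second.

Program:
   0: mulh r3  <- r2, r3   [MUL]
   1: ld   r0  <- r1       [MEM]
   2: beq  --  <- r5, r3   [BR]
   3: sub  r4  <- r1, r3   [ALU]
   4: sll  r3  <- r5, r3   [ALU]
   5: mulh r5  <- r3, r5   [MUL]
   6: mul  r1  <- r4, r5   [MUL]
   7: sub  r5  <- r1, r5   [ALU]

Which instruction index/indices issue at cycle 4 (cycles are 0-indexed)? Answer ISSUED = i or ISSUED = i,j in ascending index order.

ISSUED = 6

[0] i0+i1  mulh.MUL;ld.MEM  -- 2-wide
[1] i2+i3  beq.BR;sub.ALU  -- 2-wide
[2] i4  sll.ALU  -- RAW r3
[3] i5  mulh.MUL  -- no-port MUL/MUL
[4] i6  mul.MUL  -- RAW r1
[5] i7  sub.ALU  -- tail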